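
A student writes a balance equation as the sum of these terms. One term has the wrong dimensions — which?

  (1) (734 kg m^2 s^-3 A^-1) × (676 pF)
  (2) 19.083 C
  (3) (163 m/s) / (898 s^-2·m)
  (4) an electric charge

(3)

Expand each in SI base units:
  (1) [kg·m²·s⁻³·A⁻¹] · [kg⁻¹·m⁻²·s⁴·A²] = s·A
  (2) C = s·A
  (3) [m·s⁻¹] / [m·s⁻²] = s
  (4) [electric charge] = s·A
All reduce to s·A except (3), which is s.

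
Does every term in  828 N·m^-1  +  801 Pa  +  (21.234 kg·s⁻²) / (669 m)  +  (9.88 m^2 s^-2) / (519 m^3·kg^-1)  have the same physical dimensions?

No

In SI base units:
  828 N·m^-1:  N·m⁻¹ = kg·m·s⁻²·m⁻¹ = kg·s⁻²
  801 Pa:  Pa = N·m⁻² = kg·m⁻¹·s⁻²
  (21.234 kg·s⁻²) / (669 m):  [kg·s⁻²] / [m] = kg·m⁻¹·s⁻²
  (9.88 m^2 s^-2) / (519 m^3·kg^-1):  [m²·s⁻²] / [kg⁻¹·m³] = kg·m⁻¹·s⁻²
The terms do not share a single dimension (kg·m⁻¹·s⁻² vs kg·s⁻²).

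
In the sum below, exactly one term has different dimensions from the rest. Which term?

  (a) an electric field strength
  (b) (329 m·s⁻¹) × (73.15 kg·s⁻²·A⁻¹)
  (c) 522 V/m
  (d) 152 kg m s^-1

Expand each in SI base units:
  (a) [electric field strength] = kg·m·s⁻³·A⁻¹
  (b) [m·s⁻¹] · [kg·s⁻²·A⁻¹] = kg·m·s⁻³·A⁻¹
  (c) V·m⁻¹ = J·C⁻¹·m⁻¹ = kg·m·s⁻³·A⁻¹
  (d) kg·m·s⁻¹
All reduce to kg·m·s⁻³·A⁻¹ except (d), which is kg·m·s⁻¹.

(d)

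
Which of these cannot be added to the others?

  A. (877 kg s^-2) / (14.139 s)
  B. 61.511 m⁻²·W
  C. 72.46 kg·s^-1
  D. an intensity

Reduce each to base SI dimensions:
  A. [kg·s⁻²] / [s] = kg·s⁻³
  B. W·m⁻² = J·s⁻¹·m⁻² = kg·s⁻³
  C. kg·s⁻¹
  D. [intensity] = kg·s⁻³
All reduce to kg·s⁻³ except C., which is kg·s⁻¹.

C.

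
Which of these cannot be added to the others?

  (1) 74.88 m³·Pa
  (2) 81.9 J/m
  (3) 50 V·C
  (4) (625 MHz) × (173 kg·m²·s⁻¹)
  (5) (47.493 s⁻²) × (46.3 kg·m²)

Work out the base dimensions of each:
  (1) Pa·m³ = N·m⁻²·m³ = kg·m²·s⁻²
  (2) J·m⁻¹ = N·m·m⁻¹ = kg·m·s⁻²
  (3) C·V = s·A·J·C⁻¹ = kg·m²·s⁻²
  (4) [s⁻¹] · [kg·m²·s⁻¹] = kg·m²·s⁻²
  (5) [s⁻²] · [kg·m²] = kg·m²·s⁻²
All reduce to kg·m²·s⁻² except (2), which is kg·m·s⁻².

(2)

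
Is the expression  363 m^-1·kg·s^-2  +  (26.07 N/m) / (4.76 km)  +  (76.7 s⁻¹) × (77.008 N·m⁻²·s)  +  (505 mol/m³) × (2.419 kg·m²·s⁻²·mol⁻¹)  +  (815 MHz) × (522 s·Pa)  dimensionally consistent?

Yes

Work out the base dimensions of each:
  363 m^-1·kg·s^-2:  kg·m⁻¹·s⁻²
  (26.07 N/m) / (4.76 km):  [kg·s⁻²] / [m] = kg·m⁻¹·s⁻²
  (76.7 s⁻¹) × (77.008 N·m⁻²·s):  [s⁻¹] · [kg·m⁻¹·s⁻¹] = kg·m⁻¹·s⁻²
  (505 mol/m³) × (2.419 kg·m²·s⁻²·mol⁻¹):  [m⁻³·mol] · [kg·m²·s⁻²·mol⁻¹] = kg·m⁻¹·s⁻²
  (815 MHz) × (522 s·Pa):  [s⁻¹] · [kg·m⁻¹·s⁻¹] = kg·m⁻¹·s⁻²
Every term reduces to kg·m⁻¹·s⁻².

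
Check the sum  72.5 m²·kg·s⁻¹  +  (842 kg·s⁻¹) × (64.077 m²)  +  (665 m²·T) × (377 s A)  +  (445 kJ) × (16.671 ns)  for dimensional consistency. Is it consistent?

Work out the base dimensions of each:
  72.5 m²·kg·s⁻¹:  kg·m²·s⁻¹
  (842 kg·s⁻¹) × (64.077 m²):  [kg·s⁻¹] · [m²] = kg·m²·s⁻¹
  (665 m²·T) × (377 s A):  [kg·m²·s⁻²·A⁻¹] · [s·A] = kg·m²·s⁻¹
  (445 kJ) × (16.671 ns):  [kg·m²·s⁻²] · [s] = kg·m²·s⁻¹
Every term reduces to kg·m²·s⁻¹.

Yes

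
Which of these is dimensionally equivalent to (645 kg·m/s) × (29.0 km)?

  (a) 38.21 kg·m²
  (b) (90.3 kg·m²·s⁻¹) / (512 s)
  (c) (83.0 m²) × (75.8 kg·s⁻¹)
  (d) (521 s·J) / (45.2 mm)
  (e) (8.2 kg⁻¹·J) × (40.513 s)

(c)

Reference: [kg·m·s⁻¹] · [m] = kg·m²·s⁻¹.
Each option:
  (a) kg·m²
  (b) [kg·m²·s⁻¹] / [s] = kg·m²·s⁻²
  (c) [m²] · [kg·s⁻¹] = kg·m²·s⁻¹  ← same
  (d) [kg·m²·s⁻¹] / [m] = kg·m·s⁻¹
  (e) [m²·s⁻²] · [s] = m²·s⁻¹
Only (c) matches kg·m²·s⁻¹.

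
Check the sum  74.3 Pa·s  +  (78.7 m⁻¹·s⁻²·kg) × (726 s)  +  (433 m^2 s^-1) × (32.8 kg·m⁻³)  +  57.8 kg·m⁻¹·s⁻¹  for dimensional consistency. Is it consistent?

In SI base units:
  74.3 Pa·s:  Pa·s = N·m⁻²·s = kg·m⁻¹·s⁻¹
  (78.7 m⁻¹·s⁻²·kg) × (726 s):  [kg·m⁻¹·s⁻²] · [s] = kg·m⁻¹·s⁻¹
  (433 m^2 s^-1) × (32.8 kg·m⁻³):  [m²·s⁻¹] · [kg·m⁻³] = kg·m⁻¹·s⁻¹
  57.8 kg·m⁻¹·s⁻¹:  kg·m⁻¹·s⁻¹
Every term reduces to kg·m⁻¹·s⁻¹.

Yes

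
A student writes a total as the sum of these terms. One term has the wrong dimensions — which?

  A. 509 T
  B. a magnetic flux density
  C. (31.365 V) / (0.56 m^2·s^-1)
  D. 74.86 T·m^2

Dimensions:
  A. T = Wb·m⁻² = kg·s⁻²·A⁻¹
  B. [magnetic flux density] = kg·s⁻²·A⁻¹
  C. [kg·m²·s⁻³·A⁻¹] / [m²·s⁻¹] = kg·s⁻²·A⁻¹
  D. T·m² = Wb·m⁻²·m² = kg·m²·s⁻²·A⁻¹
All reduce to kg·s⁻²·A⁻¹ except D., which is kg·m²·s⁻²·A⁻¹.

D.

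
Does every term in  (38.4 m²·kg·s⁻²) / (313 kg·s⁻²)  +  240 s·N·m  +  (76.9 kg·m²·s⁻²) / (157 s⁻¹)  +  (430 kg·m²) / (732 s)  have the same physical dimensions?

In SI base units:
  (38.4 m²·kg·s⁻²) / (313 kg·s⁻²):  [kg·m²·s⁻²] / [kg·s⁻²] = m²
  240 s·N·m:  N·m·s = kg·m·s⁻²·m·s = kg·m²·s⁻¹
  (76.9 kg·m²·s⁻²) / (157 s⁻¹):  [kg·m²·s⁻²] / [s⁻¹] = kg·m²·s⁻¹
  (430 kg·m²) / (732 s):  [kg·m²] / [s] = kg·m²·s⁻¹
The terms do not share a single dimension (kg·m²·s⁻¹ vs m²).

No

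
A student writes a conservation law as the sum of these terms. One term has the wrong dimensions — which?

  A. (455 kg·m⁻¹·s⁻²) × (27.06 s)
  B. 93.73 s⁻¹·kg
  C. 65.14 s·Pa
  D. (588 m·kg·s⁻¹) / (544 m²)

Expand each in SI base units:
  A. [kg·m⁻¹·s⁻²] · [s] = kg·m⁻¹·s⁻¹
  B. kg·s⁻¹
  C. Pa·s = N·m⁻²·s = kg·m⁻¹·s⁻¹
  D. [kg·m·s⁻¹] / [m²] = kg·m⁻¹·s⁻¹
All reduce to kg·m⁻¹·s⁻¹ except B., which is kg·s⁻¹.

B.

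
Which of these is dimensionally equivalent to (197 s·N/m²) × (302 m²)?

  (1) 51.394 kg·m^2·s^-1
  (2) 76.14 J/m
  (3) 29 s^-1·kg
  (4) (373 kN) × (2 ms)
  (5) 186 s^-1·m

Reference: [kg·m⁻¹·s⁻¹] · [m²] = kg·m·s⁻¹.
Each option:
  (1) kg·m²·s⁻¹
  (2) J·m⁻¹ = N·m·m⁻¹ = kg·m·s⁻²
  (3) kg·s⁻¹
  (4) [kg·m·s⁻²] · [s] = kg·m·s⁻¹  ← same
  (5) m·s⁻¹
Only (4) matches kg·m·s⁻¹.

(4)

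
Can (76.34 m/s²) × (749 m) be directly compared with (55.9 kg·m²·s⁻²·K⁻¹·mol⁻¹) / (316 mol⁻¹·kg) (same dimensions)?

No

Reduce each to base SI dimensions:
  (76.34 m/s²) × (749 m):  [m·s⁻²] · [m] = m²·s⁻²
  (55.9 kg·m²·s⁻²·K⁻¹·mol⁻¹) / (316 mol⁻¹·kg):  [kg·m²·s⁻²·K⁻¹·mol⁻¹] / [kg·mol⁻¹] = m²·s⁻²·K⁻¹
m²·s⁻² ≠ m²·s⁻²·K⁻¹, so they cannot be added.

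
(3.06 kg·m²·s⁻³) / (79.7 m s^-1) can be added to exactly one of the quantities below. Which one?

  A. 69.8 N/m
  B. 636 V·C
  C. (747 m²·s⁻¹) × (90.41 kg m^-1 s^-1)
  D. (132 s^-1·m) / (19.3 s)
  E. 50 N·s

Reference: [kg·m²·s⁻³] / [m·s⁻¹] = kg·m·s⁻².
Each option:
  A. N·m⁻¹ = kg·m·s⁻²·m⁻¹ = kg·s⁻²
  B. C·V = s·A·J·C⁻¹ = kg·m²·s⁻²
  C. [m²·s⁻¹] · [kg·m⁻¹·s⁻¹] = kg·m·s⁻²  ← same
  D. [m·s⁻¹] / [s] = m·s⁻²
  E. N·s = kg·m·s⁻²·s = kg·m·s⁻¹
Only C. matches kg·m·s⁻².

C.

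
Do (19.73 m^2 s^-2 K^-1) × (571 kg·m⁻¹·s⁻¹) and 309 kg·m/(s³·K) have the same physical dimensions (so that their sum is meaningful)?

Yes

Expand each in SI base units:
  (19.73 m^2 s^-2 K^-1) × (571 kg·m⁻¹·s⁻¹):  [m²·s⁻²·K⁻¹] · [kg·m⁻¹·s⁻¹] = kg·m·s⁻³·K⁻¹
  309 kg·m/(s³·K):  kg·m·s⁻³·K⁻¹
Both are kg·m·s⁻³·K⁻¹, so they have the same dimensions and can be added.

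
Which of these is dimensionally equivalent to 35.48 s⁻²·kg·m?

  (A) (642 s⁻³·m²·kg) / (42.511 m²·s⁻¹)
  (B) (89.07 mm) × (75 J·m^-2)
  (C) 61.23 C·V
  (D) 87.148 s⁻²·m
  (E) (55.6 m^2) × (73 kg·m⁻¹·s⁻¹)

Reference: kg·m·s⁻².
Each option:
  (A) [kg·m²·s⁻³] / [m²·s⁻¹] = kg·s⁻²
  (B) [m] · [kg·s⁻²] = kg·m·s⁻²  ← same
  (C) C·V = s·A·J·C⁻¹ = kg·m²·s⁻²
  (D) m·s⁻²
  (E) [m²] · [kg·m⁻¹·s⁻¹] = kg·m·s⁻¹
Only (B) matches kg·m·s⁻².

(B)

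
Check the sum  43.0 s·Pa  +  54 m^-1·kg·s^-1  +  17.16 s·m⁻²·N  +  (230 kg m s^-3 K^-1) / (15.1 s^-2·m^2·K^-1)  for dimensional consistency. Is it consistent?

Work out the base dimensions of each:
  43.0 s·Pa:  Pa·s = N·m⁻²·s = kg·m⁻¹·s⁻¹
  54 m^-1·kg·s^-1:  kg·m⁻¹·s⁻¹
  17.16 s·m⁻²·N:  N·s·m⁻² = kg·m·s⁻²·s·m⁻² = kg·m⁻¹·s⁻¹
  (230 kg m s^-3 K^-1) / (15.1 s^-2·m^2·K^-1):  [kg·m·s⁻³·K⁻¹] / [m²·s⁻²·K⁻¹] = kg·m⁻¹·s⁻¹
Every term reduces to kg·m⁻¹·s⁻¹.

Yes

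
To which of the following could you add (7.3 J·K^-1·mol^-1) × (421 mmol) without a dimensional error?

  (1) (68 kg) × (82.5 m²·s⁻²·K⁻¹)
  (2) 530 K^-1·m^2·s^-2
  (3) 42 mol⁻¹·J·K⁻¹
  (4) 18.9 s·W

(1)

Reference: [kg·m²·s⁻²·K⁻¹·mol⁻¹] · [mol] = kg·m²·s⁻²·K⁻¹.
Each option:
  (1) [kg] · [m²·s⁻²·K⁻¹] = kg·m²·s⁻²·K⁻¹  ← same
  (2) m²·s⁻²·K⁻¹
  (3) J·mol⁻¹·K⁻¹ = N·m·mol⁻¹·K⁻¹ = kg·m²·s⁻²·K⁻¹·mol⁻¹
  (4) W·s = J·s⁻¹·s = kg·m²·s⁻²
Only (1) matches kg·m²·s⁻²·K⁻¹.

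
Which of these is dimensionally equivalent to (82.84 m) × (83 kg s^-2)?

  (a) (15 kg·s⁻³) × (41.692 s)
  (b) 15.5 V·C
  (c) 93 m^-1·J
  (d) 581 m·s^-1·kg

(c)

Reference: [m] · [kg·s⁻²] = kg·m·s⁻².
Each option:
  (a) [kg·s⁻³] · [s] = kg·s⁻²
  (b) C·V = s·A·J·C⁻¹ = kg·m²·s⁻²
  (c) J·m⁻¹ = N·m·m⁻¹ = kg·m·s⁻²  ← same
  (d) kg·m·s⁻¹
Only (c) matches kg·m·s⁻².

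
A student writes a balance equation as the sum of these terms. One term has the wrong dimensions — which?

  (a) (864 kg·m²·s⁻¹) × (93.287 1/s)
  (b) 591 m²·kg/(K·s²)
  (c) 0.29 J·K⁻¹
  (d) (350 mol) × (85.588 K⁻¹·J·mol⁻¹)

(a)

Dimensions:
  (a) [kg·m²·s⁻¹] · [s⁻¹] = kg·m²·s⁻²
  (b) kg·m²·s⁻²·K⁻¹
  (c) J·K⁻¹ = N·m·K⁻¹ = kg·m²·s⁻²·K⁻¹
  (d) [mol] · [kg·m²·s⁻²·K⁻¹·mol⁻¹] = kg·m²·s⁻²·K⁻¹
All reduce to kg·m²·s⁻²·K⁻¹ except (a), which is kg·m²·s⁻².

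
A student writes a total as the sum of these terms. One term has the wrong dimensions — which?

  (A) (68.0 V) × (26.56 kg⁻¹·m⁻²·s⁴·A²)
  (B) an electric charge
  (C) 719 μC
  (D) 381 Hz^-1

(D)

Dimensions:
  (A) [kg·m²·s⁻³·A⁻¹] · [kg⁻¹·m⁻²·s⁴·A²] = s·A
  (B) [electric charge] = s·A
  (C) C = s·A
  (D) Hz⁻¹ = (s⁻¹)⁻¹ = s
All reduce to s·A except (D), which is s.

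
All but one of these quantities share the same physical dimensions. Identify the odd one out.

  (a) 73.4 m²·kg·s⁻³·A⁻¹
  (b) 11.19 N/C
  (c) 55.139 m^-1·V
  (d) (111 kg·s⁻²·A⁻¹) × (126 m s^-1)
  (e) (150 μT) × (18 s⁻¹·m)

Reduce each to base SI dimensions:
  (a) kg·m²·s⁻³·A⁻¹
  (b) N·C⁻¹ = kg·m·s⁻²·(s·A)⁻¹ = kg·m·s⁻³·A⁻¹
  (c) V·m⁻¹ = J·C⁻¹·m⁻¹ = kg·m·s⁻³·A⁻¹
  (d) [kg·s⁻²·A⁻¹] · [m·s⁻¹] = kg·m·s⁻³·A⁻¹
  (e) [kg·s⁻²·A⁻¹] · [m·s⁻¹] = kg·m·s⁻³·A⁻¹
All reduce to kg·m·s⁻³·A⁻¹ except (a), which is kg·m²·s⁻³·A⁻¹.

(a)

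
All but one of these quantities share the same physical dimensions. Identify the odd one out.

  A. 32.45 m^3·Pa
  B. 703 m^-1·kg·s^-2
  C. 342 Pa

In SI base units:
  A. Pa·m³ = N·m⁻²·m³ = kg·m²·s⁻²
  B. kg·m⁻¹·s⁻²
  C. Pa = N·m⁻² = kg·m⁻¹·s⁻²
All reduce to kg·m⁻¹·s⁻² except A., which is kg·m²·s⁻².

A.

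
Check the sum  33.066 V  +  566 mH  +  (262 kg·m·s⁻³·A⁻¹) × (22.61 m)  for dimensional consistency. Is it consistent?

Expand each in SI base units:
  33.066 V:  V = J·C⁻¹ = kg·m²·s⁻³·A⁻¹
  566 mH:  H = V·s·A⁻¹ = kg·m²·s⁻²·A⁻²
  (262 kg·m·s⁻³·A⁻¹) × (22.61 m):  [kg·m·s⁻³·A⁻¹] · [m] = kg·m²·s⁻³·A⁻¹
The terms do not share a single dimension (kg·m²·s⁻²·A⁻² vs kg·m²·s⁻³·A⁻¹).

No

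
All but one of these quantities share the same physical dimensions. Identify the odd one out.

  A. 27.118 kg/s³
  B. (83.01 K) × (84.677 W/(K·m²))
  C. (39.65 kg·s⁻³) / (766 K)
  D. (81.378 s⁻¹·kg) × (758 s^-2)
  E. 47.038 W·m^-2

Reduce each to base SI dimensions:
  A. kg·s⁻³
  B. [K] · [kg·s⁻³·K⁻¹] = kg·s⁻³
  C. [kg·s⁻³] / [K] = kg·s⁻³·K⁻¹
  D. [kg·s⁻¹] · [s⁻²] = kg·s⁻³
  E. W·m⁻² = J·s⁻¹·m⁻² = kg·s⁻³
All reduce to kg·s⁻³ except C., which is kg·s⁻³·K⁻¹.

C.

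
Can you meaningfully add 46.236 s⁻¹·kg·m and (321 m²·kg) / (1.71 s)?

No

Dimensions:
  46.236 s⁻¹·kg·m:  kg·m·s⁻¹
  (321 m²·kg) / (1.71 s):  [kg·m²] / [s] = kg·m²·s⁻¹
kg·m·s⁻¹ ≠ kg·m²·s⁻¹, so they cannot be added.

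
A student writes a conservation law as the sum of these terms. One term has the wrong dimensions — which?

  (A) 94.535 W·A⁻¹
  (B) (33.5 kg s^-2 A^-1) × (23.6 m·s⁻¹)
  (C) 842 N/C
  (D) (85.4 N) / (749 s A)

(A)

Work out the base dimensions of each:
  (A) W·A⁻¹ = J·s⁻¹·A⁻¹ = kg·m²·s⁻³·A⁻¹
  (B) [kg·s⁻²·A⁻¹] · [m·s⁻¹] = kg·m·s⁻³·A⁻¹
  (C) N·C⁻¹ = kg·m·s⁻²·(s·A)⁻¹ = kg·m·s⁻³·A⁻¹
  (D) [kg·m·s⁻²] / [s·A] = kg·m·s⁻³·A⁻¹
All reduce to kg·m·s⁻³·A⁻¹ except (A), which is kg·m²·s⁻³·A⁻¹.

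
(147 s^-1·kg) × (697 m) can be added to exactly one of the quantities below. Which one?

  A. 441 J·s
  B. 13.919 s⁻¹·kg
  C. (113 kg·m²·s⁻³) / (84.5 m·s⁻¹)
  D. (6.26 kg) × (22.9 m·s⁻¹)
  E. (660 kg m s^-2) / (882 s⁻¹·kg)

D.

Reference: [kg·s⁻¹] · [m] = kg·m·s⁻¹.
Each option:
  A. J·s = N·m·s = kg·m²·s⁻¹
  B. kg·s⁻¹
  C. [kg·m²·s⁻³] / [m·s⁻¹] = kg·m·s⁻²
  D. [kg] · [m·s⁻¹] = kg·m·s⁻¹  ← same
  E. [kg·m·s⁻²] / [kg·s⁻¹] = m·s⁻¹
Only D. matches kg·m·s⁻¹.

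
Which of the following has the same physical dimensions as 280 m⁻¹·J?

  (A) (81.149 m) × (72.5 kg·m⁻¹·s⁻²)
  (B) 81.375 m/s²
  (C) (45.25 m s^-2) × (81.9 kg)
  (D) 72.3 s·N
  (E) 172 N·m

(C)

Reference: J·m⁻¹ = N·m·m⁻¹ = kg·m·s⁻².
Each option:
  (A) [m] · [kg·m⁻¹·s⁻²] = kg·s⁻²
  (B) m·s⁻²
  (C) [m·s⁻²] · [kg] = kg·m·s⁻²  ← same
  (D) N·s = kg·m·s⁻²·s = kg·m·s⁻¹
  (E) N·m = kg·m·s⁻²·m = kg·m²·s⁻²
Only (C) matches kg·m·s⁻².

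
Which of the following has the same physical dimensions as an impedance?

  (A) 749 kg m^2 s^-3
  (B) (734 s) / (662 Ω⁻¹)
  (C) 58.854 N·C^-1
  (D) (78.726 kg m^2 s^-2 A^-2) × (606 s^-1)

(D)

Reference: [impedance] = kg·m²·s⁻³·A⁻².
Each option:
  (A) kg·m²·s⁻³
  (B) [s] / [kg⁻¹·m⁻²·s³·A²] = kg·m²·s⁻²·A⁻²
  (C) N·C⁻¹ = kg·m·s⁻²·(s·A)⁻¹ = kg·m·s⁻³·A⁻¹
  (D) [kg·m²·s⁻²·A⁻²] · [s⁻¹] = kg·m²·s⁻³·A⁻²  ← same
Only (D) matches kg·m²·s⁻³·A⁻².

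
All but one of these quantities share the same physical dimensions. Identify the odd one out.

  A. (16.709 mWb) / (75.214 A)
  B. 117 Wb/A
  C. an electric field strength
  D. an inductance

C.

Work out the base dimensions of each:
  A. [kg·m²·s⁻²·A⁻¹] / [A] = kg·m²·s⁻²·A⁻²
  B. Wb·A⁻¹ = V·s·A⁻¹ = kg·m²·s⁻²·A⁻²
  C. [electric field strength] = kg·m·s⁻³·A⁻¹
  D. [inductance] = kg·m²·s⁻²·A⁻²
All reduce to kg·m²·s⁻²·A⁻² except C., which is kg·m·s⁻³·A⁻¹.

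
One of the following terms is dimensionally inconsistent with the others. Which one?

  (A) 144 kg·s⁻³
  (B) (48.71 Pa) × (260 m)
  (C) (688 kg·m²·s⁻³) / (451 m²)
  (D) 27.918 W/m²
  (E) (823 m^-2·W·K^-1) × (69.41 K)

Expand each in SI base units:
  (A) kg·s⁻³
  (B) [kg·m⁻¹·s⁻²] · [m] = kg·s⁻²
  (C) [kg·m²·s⁻³] / [m²] = kg·s⁻³
  (D) W·m⁻² = J·s⁻¹·m⁻² = kg·s⁻³
  (E) [kg·s⁻³·K⁻¹] · [K] = kg·s⁻³
All reduce to kg·s⁻³ except (B), which is kg·s⁻².

(B)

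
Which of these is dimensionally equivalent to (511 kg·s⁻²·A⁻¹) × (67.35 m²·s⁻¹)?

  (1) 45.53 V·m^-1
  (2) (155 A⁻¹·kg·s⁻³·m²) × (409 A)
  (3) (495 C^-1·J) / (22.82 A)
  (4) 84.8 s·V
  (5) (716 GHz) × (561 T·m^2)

Reference: [kg·s⁻²·A⁻¹] · [m²·s⁻¹] = kg·m²·s⁻³·A⁻¹.
Each option:
  (1) V·m⁻¹ = J·C⁻¹·m⁻¹ = kg·m·s⁻³·A⁻¹
  (2) [kg·m²·s⁻³·A⁻¹] · [A] = kg·m²·s⁻³
  (3) [kg·m²·s⁻³·A⁻¹] / [A] = kg·m²·s⁻³·A⁻²
  (4) V·s = J·C⁻¹·s = kg·m²·s⁻²·A⁻¹
  (5) [s⁻¹] · [kg·m²·s⁻²·A⁻¹] = kg·m²·s⁻³·A⁻¹  ← same
Only (5) matches kg·m²·s⁻³·A⁻¹.

(5)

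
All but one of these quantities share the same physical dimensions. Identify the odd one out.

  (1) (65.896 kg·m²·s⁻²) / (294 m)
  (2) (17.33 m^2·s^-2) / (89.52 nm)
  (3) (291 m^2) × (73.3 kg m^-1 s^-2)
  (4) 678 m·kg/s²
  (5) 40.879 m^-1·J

In SI base units:
  (1) [kg·m²·s⁻²] / [m] = kg·m·s⁻²
  (2) [m²·s⁻²] / [m] = m·s⁻²
  (3) [m²] · [kg·m⁻¹·s⁻²] = kg·m·s⁻²
  (4) kg·m·s⁻²
  (5) J·m⁻¹ = N·m·m⁻¹ = kg·m·s⁻²
All reduce to kg·m·s⁻² except (2), which is m·s⁻².

(2)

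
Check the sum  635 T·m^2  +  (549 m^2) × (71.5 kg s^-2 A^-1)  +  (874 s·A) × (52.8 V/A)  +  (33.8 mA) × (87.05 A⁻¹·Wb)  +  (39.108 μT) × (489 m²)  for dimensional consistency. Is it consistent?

Work out the base dimensions of each:
  635 T·m^2:  T·m² = Wb·m⁻²·m² = kg·m²·s⁻²·A⁻¹
  (549 m^2) × (71.5 kg s^-2 A^-1):  [m²] · [kg·s⁻²·A⁻¹] = kg·m²·s⁻²·A⁻¹
  (874 s·A) × (52.8 V/A):  [s·A] · [kg·m²·s⁻³·A⁻²] = kg·m²·s⁻²·A⁻¹
  (33.8 mA) × (87.05 A⁻¹·Wb):  [A] · [kg·m²·s⁻²·A⁻²] = kg·m²·s⁻²·A⁻¹
  (39.108 μT) × (489 m²):  [kg·s⁻²·A⁻¹] · [m²] = kg·m²·s⁻²·A⁻¹
Every term reduces to kg·m²·s⁻²·A⁻¹.

Yes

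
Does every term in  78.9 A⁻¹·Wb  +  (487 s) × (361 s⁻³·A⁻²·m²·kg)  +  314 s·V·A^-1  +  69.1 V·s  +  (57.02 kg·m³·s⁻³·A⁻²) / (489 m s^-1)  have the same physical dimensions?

Expand each in SI base units:
  78.9 A⁻¹·Wb:  Wb·A⁻¹ = V·s·A⁻¹ = kg·m²·s⁻²·A⁻²
  (487 s) × (361 s⁻³·A⁻²·m²·kg):  [s] · [kg·m²·s⁻³·A⁻²] = kg·m²·s⁻²·A⁻²
  314 s·V·A^-1:  V·s·A⁻¹ = J·C⁻¹·s·A⁻¹ = kg·m²·s⁻²·A⁻²
  69.1 V·s:  V·s = J·C⁻¹·s = kg·m²·s⁻²·A⁻¹
  (57.02 kg·m³·s⁻³·A⁻²) / (489 m s^-1):  [kg·m³·s⁻³·A⁻²] / [m·s⁻¹] = kg·m²·s⁻²·A⁻²
The terms do not share a single dimension (kg·m²·s⁻²·A⁻² vs kg·m²·s⁻²·A⁻¹).

No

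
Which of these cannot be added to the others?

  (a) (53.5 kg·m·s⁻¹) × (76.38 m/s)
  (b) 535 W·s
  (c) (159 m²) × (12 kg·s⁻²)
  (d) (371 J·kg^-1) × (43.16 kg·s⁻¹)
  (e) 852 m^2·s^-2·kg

(d)

Work out the base dimensions of each:
  (a) [kg·m·s⁻¹] · [m·s⁻¹] = kg·m²·s⁻²
  (b) W·s = J·s⁻¹·s = kg·m²·s⁻²
  (c) [m²] · [kg·s⁻²] = kg·m²·s⁻²
  (d) [m²·s⁻²] · [kg·s⁻¹] = kg·m²·s⁻³
  (e) kg·m²·s⁻²
All reduce to kg·m²·s⁻² except (d), which is kg·m²·s⁻³.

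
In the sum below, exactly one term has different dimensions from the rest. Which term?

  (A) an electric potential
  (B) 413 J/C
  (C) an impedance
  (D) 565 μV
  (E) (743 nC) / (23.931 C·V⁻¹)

Reduce each to base SI dimensions:
  (A) [electric potential] = kg·m²·s⁻³·A⁻¹
  (B) J·C⁻¹ = N·m·(s·A)⁻¹ = kg·m²·s⁻³·A⁻¹
  (C) [impedance] = kg·m²·s⁻³·A⁻²
  (D) V = J·C⁻¹ = kg·m²·s⁻³·A⁻¹
  (E) [s·A] / [kg⁻¹·m⁻²·s⁴·A²] = kg·m²·s⁻³·A⁻¹
All reduce to kg·m²·s⁻³·A⁻¹ except (C), which is kg·m²·s⁻³·A⁻².

(C)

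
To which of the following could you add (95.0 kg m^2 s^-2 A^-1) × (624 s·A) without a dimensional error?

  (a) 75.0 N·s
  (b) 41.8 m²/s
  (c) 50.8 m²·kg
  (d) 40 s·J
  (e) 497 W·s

(d)

Reference: [kg·m²·s⁻²·A⁻¹] · [s·A] = kg·m²·s⁻¹.
Each option:
  (a) N·s = kg·m·s⁻²·s = kg·m·s⁻¹
  (b) m²·s⁻¹
  (c) kg·m²
  (d) J·s = N·m·s = kg·m²·s⁻¹  ← same
  (e) W·s = J·s⁻¹·s = kg·m²·s⁻²
Only (d) matches kg·m²·s⁻¹.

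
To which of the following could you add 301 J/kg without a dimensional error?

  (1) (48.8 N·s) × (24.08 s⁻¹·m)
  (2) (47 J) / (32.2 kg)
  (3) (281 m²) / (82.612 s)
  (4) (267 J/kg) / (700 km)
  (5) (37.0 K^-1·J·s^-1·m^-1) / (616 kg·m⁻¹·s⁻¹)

Reference: J·kg⁻¹ = N·m·kg⁻¹ = m²·s⁻².
Each option:
  (1) [kg·m·s⁻¹] · [m·s⁻¹] = kg·m²·s⁻²
  (2) [kg·m²·s⁻²] / [kg] = m²·s⁻²  ← same
  (3) [m²] / [s] = m²·s⁻¹
  (4) [m²·s⁻²] / [m] = m·s⁻²
  (5) [kg·m·s⁻³·K⁻¹] / [kg·m⁻¹·s⁻¹] = m²·s⁻²·K⁻¹
Only (2) matches m²·s⁻².

(2)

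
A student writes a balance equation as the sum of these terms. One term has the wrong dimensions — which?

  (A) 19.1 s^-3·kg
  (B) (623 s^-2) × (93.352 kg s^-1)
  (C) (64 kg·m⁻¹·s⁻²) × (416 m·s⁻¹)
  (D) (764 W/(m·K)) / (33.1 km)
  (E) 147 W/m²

In SI base units:
  (A) kg·s⁻³
  (B) [s⁻²] · [kg·s⁻¹] = kg·s⁻³
  (C) [kg·m⁻¹·s⁻²] · [m·s⁻¹] = kg·s⁻³
  (D) [kg·m·s⁻³·K⁻¹] / [m] = kg·s⁻³·K⁻¹
  (E) W·m⁻² = J·s⁻¹·m⁻² = kg·s⁻³
All reduce to kg·s⁻³ except (D), which is kg·s⁻³·K⁻¹.

(D)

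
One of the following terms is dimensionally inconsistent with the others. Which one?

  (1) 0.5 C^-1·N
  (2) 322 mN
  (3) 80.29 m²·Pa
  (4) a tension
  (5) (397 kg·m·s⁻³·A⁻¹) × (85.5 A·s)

Expand each in SI base units:
  (1) N·C⁻¹ = kg·m·s⁻²·(s·A)⁻¹ = kg·m·s⁻³·A⁻¹
  (2) N = kg·m·s⁻²
  (3) Pa·m² = N·m⁻²·m² = kg·m·s⁻²
  (4) [tension] = kg·m·s⁻²
  (5) [kg·m·s⁻³·A⁻¹] · [s·A] = kg·m·s⁻²
All reduce to kg·m·s⁻² except (1), which is kg·m·s⁻³·A⁻¹.

(1)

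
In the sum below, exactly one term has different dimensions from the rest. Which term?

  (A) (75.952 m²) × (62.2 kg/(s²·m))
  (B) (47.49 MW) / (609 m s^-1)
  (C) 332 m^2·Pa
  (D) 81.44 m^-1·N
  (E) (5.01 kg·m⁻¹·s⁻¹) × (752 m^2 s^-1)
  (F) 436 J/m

(D)

In SI base units:
  (A) [m²] · [kg·m⁻¹·s⁻²] = kg·m·s⁻²
  (B) [kg·m²·s⁻³] / [m·s⁻¹] = kg·m·s⁻²
  (C) Pa·m² = N·m⁻²·m² = kg·m·s⁻²
  (D) N·m⁻¹ = kg·m·s⁻²·m⁻¹ = kg·s⁻²
  (E) [kg·m⁻¹·s⁻¹] · [m²·s⁻¹] = kg·m·s⁻²
  (F) J·m⁻¹ = N·m·m⁻¹ = kg·m·s⁻²
All reduce to kg·m·s⁻² except (D), which is kg·s⁻².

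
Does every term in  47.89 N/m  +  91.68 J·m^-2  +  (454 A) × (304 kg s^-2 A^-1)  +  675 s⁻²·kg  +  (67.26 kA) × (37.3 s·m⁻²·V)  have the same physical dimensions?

Yes

Work out the base dimensions of each:
  47.89 N/m:  N·m⁻¹ = kg·m·s⁻²·m⁻¹ = kg·s⁻²
  91.68 J·m^-2:  J·m⁻² = N·m·m⁻² = kg·s⁻²
  (454 A) × (304 kg s^-2 A^-1):  [A] · [kg·s⁻²·A⁻¹] = kg·s⁻²
  675 s⁻²·kg:  kg·s⁻²
  (67.26 kA) × (37.3 s·m⁻²·V):  [A] · [kg·s⁻²·A⁻¹] = kg·s⁻²
Every term reduces to kg·s⁻².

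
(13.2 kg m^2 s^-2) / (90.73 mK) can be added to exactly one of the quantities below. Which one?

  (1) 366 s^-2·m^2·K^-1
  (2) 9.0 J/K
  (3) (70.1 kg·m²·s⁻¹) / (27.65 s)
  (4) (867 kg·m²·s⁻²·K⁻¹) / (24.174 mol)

(2)

Reference: [kg·m²·s⁻²] / [K] = kg·m²·s⁻²·K⁻¹.
Each option:
  (1) m²·s⁻²·K⁻¹
  (2) J·K⁻¹ = N·m·K⁻¹ = kg·m²·s⁻²·K⁻¹  ← same
  (3) [kg·m²·s⁻¹] / [s] = kg·m²·s⁻²
  (4) [kg·m²·s⁻²·K⁻¹] / [mol] = kg·m²·s⁻²·K⁻¹·mol⁻¹
Only (2) matches kg·m²·s⁻²·K⁻¹.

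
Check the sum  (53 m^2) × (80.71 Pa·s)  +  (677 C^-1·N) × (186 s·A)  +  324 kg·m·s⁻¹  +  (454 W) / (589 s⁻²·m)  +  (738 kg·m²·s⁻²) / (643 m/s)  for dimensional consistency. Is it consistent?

No

Dimensions:
  (53 m^2) × (80.71 Pa·s):  [m²] · [kg·m⁻¹·s⁻¹] = kg·m·s⁻¹
  (677 C^-1·N) × (186 s·A):  [kg·m·s⁻³·A⁻¹] · [s·A] = kg·m·s⁻²
  324 kg·m·s⁻¹:  kg·m·s⁻¹
  (454 W) / (589 s⁻²·m):  [kg·m²·s⁻³] / [m·s⁻²] = kg·m·s⁻¹
  (738 kg·m²·s⁻²) / (643 m/s):  [kg·m²·s⁻²] / [m·s⁻¹] = kg·m·s⁻¹
The terms do not share a single dimension (kg·m·s⁻² vs kg·m·s⁻¹).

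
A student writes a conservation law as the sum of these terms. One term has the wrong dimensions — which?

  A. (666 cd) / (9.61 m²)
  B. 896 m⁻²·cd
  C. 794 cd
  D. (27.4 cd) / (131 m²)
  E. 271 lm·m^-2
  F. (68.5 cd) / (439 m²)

Reduce each to base SI dimensions:
  A. [cd] / [m²] = m⁻²·cd
  B. cd·m⁻² = m⁻²·cd
  C. cd
  D. [cd] / [m²] = m⁻²·cd
  E. lm·m⁻² = cd·m⁻² = m⁻²·cd
  F. [cd] / [m²] = m⁻²·cd
All reduce to m⁻²·cd except C., which is cd.

C.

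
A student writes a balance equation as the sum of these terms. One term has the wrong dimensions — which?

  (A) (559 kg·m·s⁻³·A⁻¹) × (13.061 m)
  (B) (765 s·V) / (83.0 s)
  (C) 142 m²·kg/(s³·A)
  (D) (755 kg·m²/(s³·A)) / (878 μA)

(D)

Expand each in SI base units:
  (A) [kg·m·s⁻³·A⁻¹] · [m] = kg·m²·s⁻³·A⁻¹
  (B) [kg·m²·s⁻²·A⁻¹] / [s] = kg·m²·s⁻³·A⁻¹
  (C) kg·m²·s⁻³·A⁻¹
  (D) [kg·m²·s⁻³·A⁻¹] / [A] = kg·m²·s⁻³·A⁻²
All reduce to kg·m²·s⁻³·A⁻¹ except (D), which is kg·m²·s⁻³·A⁻².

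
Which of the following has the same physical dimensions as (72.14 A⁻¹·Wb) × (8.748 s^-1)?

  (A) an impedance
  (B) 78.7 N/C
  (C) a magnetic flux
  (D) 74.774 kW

(A)

Reference: [kg·m²·s⁻²·A⁻²] · [s⁻¹] = kg·m²·s⁻³·A⁻².
Each option:
  (A) [impedance] = kg·m²·s⁻³·A⁻²  ← same
  (B) N·C⁻¹ = kg·m·s⁻²·(s·A)⁻¹ = kg·m·s⁻³·A⁻¹
  (C) [magnetic flux] = kg·m²·s⁻²·A⁻¹
  (D) W = J·s⁻¹ = kg·m²·s⁻³
Only (A) matches kg·m²·s⁻³·A⁻².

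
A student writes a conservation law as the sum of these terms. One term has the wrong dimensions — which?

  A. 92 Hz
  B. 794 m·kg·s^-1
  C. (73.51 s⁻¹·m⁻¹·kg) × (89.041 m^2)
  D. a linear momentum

A.

Reduce each to base SI dimensions:
  A. Hz = s⁻¹
  B. kg·m·s⁻¹
  C. [kg·m⁻¹·s⁻¹] · [m²] = kg·m·s⁻¹
  D. [linear momentum] = kg·m·s⁻¹
All reduce to kg·m·s⁻¹ except A., which is s⁻¹.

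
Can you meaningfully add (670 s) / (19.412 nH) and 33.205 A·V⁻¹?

Yes

Work out the base dimensions of each:
  (670 s) / (19.412 nH):  [s] / [kg·m²·s⁻²·A⁻²] = kg⁻¹·m⁻²·s³·A²
  33.205 A·V⁻¹:  A·V⁻¹ = A·(J·C⁻¹)⁻¹ = kg⁻¹·m⁻²·s³·A²
Both are kg⁻¹·m⁻²·s³·A², so they have the same dimensions and can be added.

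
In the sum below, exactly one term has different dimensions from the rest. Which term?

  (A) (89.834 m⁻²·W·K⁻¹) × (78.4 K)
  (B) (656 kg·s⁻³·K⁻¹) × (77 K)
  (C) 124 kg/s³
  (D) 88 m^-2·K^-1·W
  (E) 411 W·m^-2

Expand each in SI base units:
  (A) [kg·s⁻³·K⁻¹] · [K] = kg·s⁻³
  (B) [kg·s⁻³·K⁻¹] · [K] = kg·s⁻³
  (C) kg·s⁻³
  (D) W·m⁻²·K⁻¹ = J·s⁻¹·m⁻²·K⁻¹ = kg·s⁻³·K⁻¹
  (E) W·m⁻² = J·s⁻¹·m⁻² = kg·s⁻³
All reduce to kg·s⁻³ except (D), which is kg·s⁻³·K⁻¹.

(D)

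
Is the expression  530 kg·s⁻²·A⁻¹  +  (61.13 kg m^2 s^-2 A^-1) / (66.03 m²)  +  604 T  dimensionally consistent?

Yes

In SI base units:
  530 kg·s⁻²·A⁻¹:  kg·s⁻²·A⁻¹
  (61.13 kg m^2 s^-2 A^-1) / (66.03 m²):  [kg·m²·s⁻²·A⁻¹] / [m²] = kg·s⁻²·A⁻¹
  604 T:  T = Wb·m⁻² = kg·s⁻²·A⁻¹
Every term reduces to kg·s⁻²·A⁻¹.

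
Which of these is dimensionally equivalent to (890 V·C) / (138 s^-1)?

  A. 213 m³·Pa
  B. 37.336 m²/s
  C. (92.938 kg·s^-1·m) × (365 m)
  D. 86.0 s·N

Reference: [kg·m²·s⁻²] / [s⁻¹] = kg·m²·s⁻¹.
Each option:
  A. Pa·m³ = N·m⁻²·m³ = kg·m²·s⁻²
  B. m²·s⁻¹
  C. [kg·m·s⁻¹] · [m] = kg·m²·s⁻¹  ← same
  D. N·s = kg·m·s⁻²·s = kg·m·s⁻¹
Only C. matches kg·m²·s⁻¹.

C.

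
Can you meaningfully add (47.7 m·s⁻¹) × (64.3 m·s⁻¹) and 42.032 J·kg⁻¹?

Dimensions:
  (47.7 m·s⁻¹) × (64.3 m·s⁻¹):  [m·s⁻¹] · [m·s⁻¹] = m²·s⁻²
  42.032 J·kg⁻¹:  J·kg⁻¹ = N·m·kg⁻¹ = m²·s⁻²
Both are m²·s⁻², so they have the same dimensions and can be added.

Yes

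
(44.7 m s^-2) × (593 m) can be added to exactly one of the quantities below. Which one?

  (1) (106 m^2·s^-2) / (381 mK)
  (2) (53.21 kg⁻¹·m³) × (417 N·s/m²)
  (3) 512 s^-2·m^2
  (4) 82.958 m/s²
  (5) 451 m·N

(3)

Reference: [m·s⁻²] · [m] = m²·s⁻².
Each option:
  (1) [m²·s⁻²] / [K] = m²·s⁻²·K⁻¹
  (2) [kg⁻¹·m³] · [kg·m⁻¹·s⁻¹] = m²·s⁻¹
  (3) m²·s⁻²  ← same
  (4) m·s⁻²
  (5) N·m = kg·m·s⁻²·m = kg·m²·s⁻²
Only (3) matches m²·s⁻².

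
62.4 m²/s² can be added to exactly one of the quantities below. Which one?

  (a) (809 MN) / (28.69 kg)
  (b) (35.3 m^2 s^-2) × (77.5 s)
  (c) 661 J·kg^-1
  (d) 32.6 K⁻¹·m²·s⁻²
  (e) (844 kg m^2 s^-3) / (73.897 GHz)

(c)

Reference: m²·s⁻².
Each option:
  (a) [kg·m·s⁻²] / [kg] = m·s⁻²
  (b) [m²·s⁻²] · [s] = m²·s⁻¹
  (c) J·kg⁻¹ = N·m·kg⁻¹ = m²·s⁻²  ← same
  (d) m²·s⁻²·K⁻¹
  (e) [kg·m²·s⁻³] / [s⁻¹] = kg·m²·s⁻²
Only (c) matches m²·s⁻².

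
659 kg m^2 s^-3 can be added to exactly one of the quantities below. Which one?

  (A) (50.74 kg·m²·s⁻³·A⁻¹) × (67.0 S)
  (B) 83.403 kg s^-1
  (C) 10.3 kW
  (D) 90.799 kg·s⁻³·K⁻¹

(C)

Reference: kg·m²·s⁻³.
Each option:
  (A) [kg·m²·s⁻³·A⁻¹] · [kg⁻¹·m⁻²·s³·A²] = A
  (B) kg·s⁻¹
  (C) W = J·s⁻¹ = kg·m²·s⁻³  ← same
  (D) kg·s⁻³·K⁻¹
Only (C) matches kg·m²·s⁻³.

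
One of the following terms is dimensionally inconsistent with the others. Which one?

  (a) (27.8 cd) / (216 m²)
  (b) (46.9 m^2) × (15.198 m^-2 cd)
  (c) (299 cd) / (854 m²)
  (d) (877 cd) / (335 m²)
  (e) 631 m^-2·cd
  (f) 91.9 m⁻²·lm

(b)

In SI base units:
  (a) [cd] / [m²] = m⁻²·cd
  (b) [m²] · [m⁻²·cd] = cd
  (c) [cd] / [m²] = m⁻²·cd
  (d) [cd] / [m²] = m⁻²·cd
  (e) cd·m⁻² = m⁻²·cd
  (f) lm·m⁻² = cd·m⁻² = m⁻²·cd
All reduce to m⁻²·cd except (b), which is cd.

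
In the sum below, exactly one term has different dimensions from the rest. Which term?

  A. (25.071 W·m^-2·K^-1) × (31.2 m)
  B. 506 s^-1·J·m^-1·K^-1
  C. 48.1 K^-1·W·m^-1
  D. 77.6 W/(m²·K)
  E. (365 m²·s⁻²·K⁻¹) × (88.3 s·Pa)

Reduce each to base SI dimensions:
  A. [kg·s⁻³·K⁻¹] · [m] = kg·m·s⁻³·K⁻¹
  B. J·s⁻¹·m⁻¹·K⁻¹ = N·m·s⁻¹·m⁻¹·K⁻¹ = kg·m·s⁻³·K⁻¹
  C. W·m⁻¹·K⁻¹ = J·s⁻¹·m⁻¹·K⁻¹ = kg·m·s⁻³·K⁻¹
  D. W·m⁻²·K⁻¹ = J·s⁻¹·m⁻²·K⁻¹ = kg·s⁻³·K⁻¹
  E. [m²·s⁻²·K⁻¹] · [kg·m⁻¹·s⁻¹] = kg·m·s⁻³·K⁻¹
All reduce to kg·m·s⁻³·K⁻¹ except D., which is kg·s⁻³·K⁻¹.

D.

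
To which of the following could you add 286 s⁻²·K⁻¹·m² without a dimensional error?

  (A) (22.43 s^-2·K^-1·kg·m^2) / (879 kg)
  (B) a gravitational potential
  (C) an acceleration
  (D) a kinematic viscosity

(A)

Reference: m²·s⁻²·K⁻¹.
Each option:
  (A) [kg·m²·s⁻²·K⁻¹] / [kg] = m²·s⁻²·K⁻¹  ← same
  (B) [gravitational potential] = m²·s⁻²
  (C) [acceleration] = m·s⁻²
  (D) [kinematic viscosity] = m²·s⁻¹
Only (A) matches m²·s⁻²·K⁻¹.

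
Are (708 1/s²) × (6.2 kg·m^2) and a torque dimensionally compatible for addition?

Expand each in SI base units:
  (708 1/s²) × (6.2 kg·m^2):  [s⁻²] · [kg·m²] = kg·m²·s⁻²
  a torque:  [torque] = kg·m²·s⁻²
Both are kg·m²·s⁻², so they have the same dimensions and can be added.

Yes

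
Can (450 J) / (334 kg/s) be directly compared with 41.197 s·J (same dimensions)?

No

Dimensions:
  (450 J) / (334 kg/s):  [kg·m²·s⁻²] / [kg·s⁻¹] = m²·s⁻¹
  41.197 s·J:  J·s = N·m·s = kg·m²·s⁻¹
m²·s⁻¹ ≠ kg·m²·s⁻¹, so they cannot be added.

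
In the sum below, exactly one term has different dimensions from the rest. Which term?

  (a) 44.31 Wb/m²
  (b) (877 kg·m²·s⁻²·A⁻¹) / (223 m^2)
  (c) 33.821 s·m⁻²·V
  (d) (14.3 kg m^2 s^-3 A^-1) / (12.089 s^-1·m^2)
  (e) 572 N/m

In SI base units:
  (a) Wb·m⁻² = V·s·m⁻² = kg·s⁻²·A⁻¹
  (b) [kg·m²·s⁻²·A⁻¹] / [m²] = kg·s⁻²·A⁻¹
  (c) V·s·m⁻² = J·C⁻¹·s·m⁻² = kg·s⁻²·A⁻¹
  (d) [kg·m²·s⁻³·A⁻¹] / [m²·s⁻¹] = kg·s⁻²·A⁻¹
  (e) N·m⁻¹ = kg·m·s⁻²·m⁻¹ = kg·s⁻²
All reduce to kg·s⁻²·A⁻¹ except (e), which is kg·s⁻².

(e)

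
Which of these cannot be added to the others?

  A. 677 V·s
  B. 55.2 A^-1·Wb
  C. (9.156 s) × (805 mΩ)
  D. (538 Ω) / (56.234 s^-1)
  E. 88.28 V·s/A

A.

In SI base units:
  A. V·s = J·C⁻¹·s = kg·m²·s⁻²·A⁻¹
  B. Wb·A⁻¹ = V·s·A⁻¹ = kg·m²·s⁻²·A⁻²
  C. [s] · [kg·m²·s⁻³·A⁻²] = kg·m²·s⁻²·A⁻²
  D. [kg·m²·s⁻³·A⁻²] / [s⁻¹] = kg·m²·s⁻²·A⁻²
  E. V·s·A⁻¹ = J·C⁻¹·s·A⁻¹ = kg·m²·s⁻²·A⁻²
All reduce to kg·m²·s⁻²·A⁻² except A., which is kg·m²·s⁻²·A⁻¹.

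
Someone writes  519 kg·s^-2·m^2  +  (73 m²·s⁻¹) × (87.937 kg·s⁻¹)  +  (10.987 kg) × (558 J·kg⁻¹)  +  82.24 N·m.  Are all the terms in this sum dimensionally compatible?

Yes

Reduce each to base SI dimensions:
  519 kg·s^-2·m^2:  kg·m²·s⁻²
  (73 m²·s⁻¹) × (87.937 kg·s⁻¹):  [m²·s⁻¹] · [kg·s⁻¹] = kg·m²·s⁻²
  (10.987 kg) × (558 J·kg⁻¹):  [kg] · [m²·s⁻²] = kg·m²·s⁻²
  82.24 N·m:  N·m = kg·m·s⁻²·m = kg·m²·s⁻²
Every term reduces to kg·m²·s⁻².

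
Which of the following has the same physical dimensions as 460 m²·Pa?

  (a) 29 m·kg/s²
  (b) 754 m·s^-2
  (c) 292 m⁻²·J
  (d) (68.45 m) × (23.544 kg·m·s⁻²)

Reference: Pa·m² = N·m⁻²·m² = kg·m·s⁻².
Each option:
  (a) kg·m·s⁻²  ← same
  (b) m·s⁻²
  (c) J·m⁻² = N·m·m⁻² = kg·s⁻²
  (d) [m] · [kg·m·s⁻²] = kg·m²·s⁻²
Only (a) matches kg·m·s⁻².

(a)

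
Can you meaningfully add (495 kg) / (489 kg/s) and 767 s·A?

No

Dimensions:
  (495 kg) / (489 kg/s):  [kg] / [kg·s⁻¹] = s
  767 s·A:  A·s = s·A
s ≠ s·A, so they cannot be added.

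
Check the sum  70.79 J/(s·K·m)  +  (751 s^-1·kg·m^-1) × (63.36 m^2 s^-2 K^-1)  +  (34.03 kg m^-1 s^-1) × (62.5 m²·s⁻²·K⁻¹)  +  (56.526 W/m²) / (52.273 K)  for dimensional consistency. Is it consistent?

No

Dimensions:
  70.79 J/(s·K·m):  J·s⁻¹·m⁻¹·K⁻¹ = N·m·s⁻¹·m⁻¹·K⁻¹ = kg·m·s⁻³·K⁻¹
  (751 s^-1·kg·m^-1) × (63.36 m^2 s^-2 K^-1):  [kg·m⁻¹·s⁻¹] · [m²·s⁻²·K⁻¹] = kg·m·s⁻³·K⁻¹
  (34.03 kg m^-1 s^-1) × (62.5 m²·s⁻²·K⁻¹):  [kg·m⁻¹·s⁻¹] · [m²·s⁻²·K⁻¹] = kg·m·s⁻³·K⁻¹
  (56.526 W/m²) / (52.273 K):  [kg·s⁻³] / [K] = kg·s⁻³·K⁻¹
The terms do not share a single dimension (kg·m·s⁻³·K⁻¹ vs kg·s⁻³·K⁻¹).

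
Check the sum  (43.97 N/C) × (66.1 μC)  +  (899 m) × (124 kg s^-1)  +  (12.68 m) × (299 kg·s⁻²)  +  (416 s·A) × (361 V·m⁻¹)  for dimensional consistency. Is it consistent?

Expand each in SI base units:
  (43.97 N/C) × (66.1 μC):  [kg·m·s⁻³·A⁻¹] · [s·A] = kg·m·s⁻²
  (899 m) × (124 kg s^-1):  [m] · [kg·s⁻¹] = kg·m·s⁻¹
  (12.68 m) × (299 kg·s⁻²):  [m] · [kg·s⁻²] = kg·m·s⁻²
  (416 s·A) × (361 V·m⁻¹):  [s·A] · [kg·m·s⁻³·A⁻¹] = kg·m·s⁻²
The terms do not share a single dimension (kg·m·s⁻² vs kg·m·s⁻¹).

No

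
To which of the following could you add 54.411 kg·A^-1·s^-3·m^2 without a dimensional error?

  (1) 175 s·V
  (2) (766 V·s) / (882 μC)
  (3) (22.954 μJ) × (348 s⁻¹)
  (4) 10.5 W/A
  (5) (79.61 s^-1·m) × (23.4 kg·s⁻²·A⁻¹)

Reference: kg·m²·s⁻³·A⁻¹.
Each option:
  (1) V·s = J·C⁻¹·s = kg·m²·s⁻²·A⁻¹
  (2) [kg·m²·s⁻²·A⁻¹] / [s·A] = kg·m²·s⁻³·A⁻²
  (3) [kg·m²·s⁻²] · [s⁻¹] = kg·m²·s⁻³
  (4) W·A⁻¹ = J·s⁻¹·A⁻¹ = kg·m²·s⁻³·A⁻¹  ← same
  (5) [m·s⁻¹] · [kg·s⁻²·A⁻¹] = kg·m·s⁻³·A⁻¹
Only (4) matches kg·m²·s⁻³·A⁻¹.

(4)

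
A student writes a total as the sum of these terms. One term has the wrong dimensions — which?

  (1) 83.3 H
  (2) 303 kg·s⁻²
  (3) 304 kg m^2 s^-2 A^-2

Expand each in SI base units:
  (1) H = V·s·A⁻¹ = kg·m²·s⁻²·A⁻²
  (2) kg·s⁻²
  (3) kg·m²·s⁻²·A⁻²
All reduce to kg·m²·s⁻²·A⁻² except (2), which is kg·s⁻².

(2)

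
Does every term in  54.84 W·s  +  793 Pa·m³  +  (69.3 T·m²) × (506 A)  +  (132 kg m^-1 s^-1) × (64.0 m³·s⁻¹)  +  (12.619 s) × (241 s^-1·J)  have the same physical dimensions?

Expand each in SI base units:
  54.84 W·s:  W·s = J·s⁻¹·s = kg·m²·s⁻²
  793 Pa·m³:  Pa·m³ = N·m⁻²·m³ = kg·m²·s⁻²
  (69.3 T·m²) × (506 A):  [kg·m²·s⁻²·A⁻¹] · [A] = kg·m²·s⁻²
  (132 kg m^-1 s^-1) × (64.0 m³·s⁻¹):  [kg·m⁻¹·s⁻¹] · [m³·s⁻¹] = kg·m²·s⁻²
  (12.619 s) × (241 s^-1·J):  [s] · [kg·m²·s⁻³] = kg·m²·s⁻²
Every term reduces to kg·m²·s⁻².

Yes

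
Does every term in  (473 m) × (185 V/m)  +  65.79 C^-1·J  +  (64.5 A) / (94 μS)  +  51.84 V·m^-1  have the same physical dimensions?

No

Expand each in SI base units:
  (473 m) × (185 V/m):  [m] · [kg·m·s⁻³·A⁻¹] = kg·m²·s⁻³·A⁻¹
  65.79 C^-1·J:  J·C⁻¹ = N·m·(s·A)⁻¹ = kg·m²·s⁻³·A⁻¹
  (64.5 A) / (94 μS):  [A] / [kg⁻¹·m⁻²·s³·A²] = kg·m²·s⁻³·A⁻¹
  51.84 V·m^-1:  V·m⁻¹ = J·C⁻¹·m⁻¹ = kg·m·s⁻³·A⁻¹
The terms do not share a single dimension (kg·m²·s⁻³·A⁻¹ vs kg·m·s⁻³·A⁻¹).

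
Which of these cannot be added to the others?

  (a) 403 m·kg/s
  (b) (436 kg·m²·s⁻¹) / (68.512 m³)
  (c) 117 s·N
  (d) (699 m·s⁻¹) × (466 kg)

In SI base units:
  (a) kg·m·s⁻¹
  (b) [kg·m²·s⁻¹] / [m³] = kg·m⁻¹·s⁻¹
  (c) N·s = kg·m·s⁻²·s = kg·m·s⁻¹
  (d) [m·s⁻¹] · [kg] = kg·m·s⁻¹
All reduce to kg·m·s⁻¹ except (b), which is kg·m⁻¹·s⁻¹.

(b)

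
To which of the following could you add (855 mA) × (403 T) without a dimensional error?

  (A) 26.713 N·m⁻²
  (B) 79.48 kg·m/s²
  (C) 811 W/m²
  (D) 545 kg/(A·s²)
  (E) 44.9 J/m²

Reference: [A] · [kg·s⁻²·A⁻¹] = kg·s⁻².
Each option:
  (A) N·m⁻² = kg·m·s⁻²·m⁻² = kg·m⁻¹·s⁻²
  (B) kg·m·s⁻²
  (C) W·m⁻² = J·s⁻¹·m⁻² = kg·s⁻³
  (D) kg·s⁻²·A⁻¹
  (E) J·m⁻² = N·m·m⁻² = kg·s⁻²  ← same
Only (E) matches kg·s⁻².

(E)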